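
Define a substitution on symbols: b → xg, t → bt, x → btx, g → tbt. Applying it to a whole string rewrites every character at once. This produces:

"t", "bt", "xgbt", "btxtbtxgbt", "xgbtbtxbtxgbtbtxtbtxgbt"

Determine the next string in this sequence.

Rewriting the 23 symbols of xgbtbtxbtxgbtbtxtbtxgbt one by one yields btx tbt xg bt xg bt btx xg bt btx tbt xg bt xg bt btx bt xg bt btx tbt xg bt; concatenated:

btxtbtxgbtxgbtbtxxgbtbtxtbtxgbtxgbtbtxbtxgbtbtxtbtxgbt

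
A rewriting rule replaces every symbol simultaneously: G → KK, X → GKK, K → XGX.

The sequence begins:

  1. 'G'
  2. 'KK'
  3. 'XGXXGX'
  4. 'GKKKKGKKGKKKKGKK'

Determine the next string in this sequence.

KKXGXXGXXGXXGXKKXGXXGXKKXGXXGXXGXXGXKKXGXXGX

Applying the rule to each of the 16 symbols of GKKKKGKKGKKKKGKK gives the pieces KK XGX XGX XGX XGX KK XGX XGX KK XGX XGX XGX XGX KK XGX XGX, which concatenate to the answer.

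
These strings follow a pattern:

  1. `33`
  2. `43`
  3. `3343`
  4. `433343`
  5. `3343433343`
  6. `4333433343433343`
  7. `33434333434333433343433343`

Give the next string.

This is a Fibonacci-style word recurrence s(k) = s(k−2)·s(k−1): e.g. 33·43 = 3343.
Continuing: 4333433343433343 · 33434333434333433343433343 gives term 8.

433343334343334333434333434333433343433343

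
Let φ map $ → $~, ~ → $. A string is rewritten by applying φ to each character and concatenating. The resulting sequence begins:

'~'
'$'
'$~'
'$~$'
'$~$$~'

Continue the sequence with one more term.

$~$$~$~$

Apply φ to $~$$~ symbol by symbol: $→$~, ~→$, $→$~, $→$~, ~→$; joined: $~ $ $~ $~ $.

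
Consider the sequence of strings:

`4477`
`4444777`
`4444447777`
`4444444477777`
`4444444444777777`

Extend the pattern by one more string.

4444444444447777777

Each string has the form 4^{2n} 7^{n+1} (n = 1, 2, …).
For the next term, n = 6, so the run lengths are 12, 7.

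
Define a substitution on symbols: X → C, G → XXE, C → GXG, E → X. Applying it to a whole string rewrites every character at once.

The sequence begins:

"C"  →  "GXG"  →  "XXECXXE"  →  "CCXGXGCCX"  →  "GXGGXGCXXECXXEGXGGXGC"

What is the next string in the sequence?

φ(GXGGXGCXXECXXEGXGGXGC) expands symbol-by-symbol to XXE C XXE XXE C XXE GXG C C X GXG C C X XXE C XXE XXE C XXE GXG; joining the 21 pieces gives the next term.

XXECXXEXXECXXEGXGCCXGXGCCXXXECXXEXXECXXEGXG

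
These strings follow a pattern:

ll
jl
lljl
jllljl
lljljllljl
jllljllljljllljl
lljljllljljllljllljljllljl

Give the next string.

From term 3 onward, concatenate the second-to-last term with the last: ll·jl = lljl, jl·lljl = jllljl, …
The next term joins jllljllljljllljl and lljljllljljllljllljljllljl.

jllljllljljllljllljljllljljllljllljljllljl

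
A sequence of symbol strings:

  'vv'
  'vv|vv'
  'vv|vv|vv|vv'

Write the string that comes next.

Each string is two copies of the previous one joined by '|'.
Doubling vv|vv|vv|vv with '|' between the halves:

vv|vv|vv|vv|vv|vv|vv|vv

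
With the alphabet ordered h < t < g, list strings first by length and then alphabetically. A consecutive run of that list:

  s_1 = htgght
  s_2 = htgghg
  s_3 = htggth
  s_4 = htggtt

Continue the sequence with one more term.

The successor of htggtt increments the rightmost position that isn't already g and resets every position after it to h.

htggtg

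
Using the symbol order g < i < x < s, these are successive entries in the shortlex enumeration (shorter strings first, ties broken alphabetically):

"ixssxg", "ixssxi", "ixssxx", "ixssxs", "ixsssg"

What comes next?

Treat ixsssg as a base-4 numeral over the given alphabet and add one, carrying through any trailing s's.

ixsssi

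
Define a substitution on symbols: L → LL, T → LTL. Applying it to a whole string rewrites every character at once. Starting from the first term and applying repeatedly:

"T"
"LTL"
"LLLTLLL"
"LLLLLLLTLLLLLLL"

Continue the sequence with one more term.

LLLLLLLLLLLLLLLTLLLLLLLLLLLLLLL

Replace each of the 15 characters of LLLLLLLTLLLLLLL in place — LL LL LL LL LL LL LL LTL LL LL LL LL LL LL LL — and concatenate.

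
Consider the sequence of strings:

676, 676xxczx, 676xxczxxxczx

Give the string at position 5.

Every step adds xxczx to the end: s(k+1) = s(k)·xxczx.
From 676xxczxxxczx, 2 further steps: 676xxczxxxczx → 676xxczxxxczxxxczx → (answer).

676xxczxxxczxxxczxxxczx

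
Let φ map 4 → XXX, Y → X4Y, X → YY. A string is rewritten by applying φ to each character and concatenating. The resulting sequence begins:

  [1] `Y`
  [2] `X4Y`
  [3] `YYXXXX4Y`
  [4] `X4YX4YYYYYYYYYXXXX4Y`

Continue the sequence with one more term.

YYXXXX4YYYXXXX4YX4YX4YX4YX4YX4YX4YX4YX4YYYYYYYYYXXXX4Y

Applying the rule to each of the 20 symbols of X4YX4YYYYYYYYYXXXX4Y gives the pieces YY XXX X4Y YY XXX X4Y X4Y X4Y X4Y X4Y X4Y X4Y X4Y X4Y YY YY YY YY XXX X4Y, which concatenate to the answer.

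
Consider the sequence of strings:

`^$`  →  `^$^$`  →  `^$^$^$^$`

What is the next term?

Each string is two copies of the previous one concatenated.
One more doubling of ^$^$^$^$ gives the answer.

^$^$^$^$^$^$^$^$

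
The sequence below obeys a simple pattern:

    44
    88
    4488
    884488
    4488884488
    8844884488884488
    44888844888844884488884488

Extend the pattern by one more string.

From term 3 onward, concatenate the second-to-last term with the last: 44·88 = 4488, 88·4488 = 884488, …
The next term joins 8844884488884488 and 44888844888844884488884488.

884488448888448844888844888844884488884488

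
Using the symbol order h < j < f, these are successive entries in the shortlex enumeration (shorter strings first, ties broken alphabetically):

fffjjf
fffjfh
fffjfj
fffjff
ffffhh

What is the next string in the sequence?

Treat ffffhh as a base-3 numeral over the given alphabet and add one, carrying through any trailing f's.

ffffhj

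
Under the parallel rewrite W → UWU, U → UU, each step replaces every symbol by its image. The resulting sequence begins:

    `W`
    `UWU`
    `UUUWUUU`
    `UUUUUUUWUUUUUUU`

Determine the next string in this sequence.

Rewriting the 15 symbols of UUUUUUUWUUUUUUU one by one yields UU UU UU UU UU UU UU UWU UU UU UU UU UU UU UU; concatenated:

UUUUUUUUUUUUUUUWUUUUUUUUUUUUUUU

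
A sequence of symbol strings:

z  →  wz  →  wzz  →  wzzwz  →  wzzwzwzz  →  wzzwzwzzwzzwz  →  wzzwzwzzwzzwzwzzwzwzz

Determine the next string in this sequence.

wzzwzwzzwzzwzwzzwzwzzwzzwzwzzwzzwz

From term 3 onward, concatenate the last term with the second-to-last: wz·z = wzz, wzz·wz = wzzwz, …
So term 8 is wzzwzwzzwzzwzwzzwzwzz·wzzwzwzzwzzwz.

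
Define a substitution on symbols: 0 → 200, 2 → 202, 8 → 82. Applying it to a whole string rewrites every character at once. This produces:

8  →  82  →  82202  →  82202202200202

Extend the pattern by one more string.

82202202200202202200202202200200202200202

Applying the rule to each of the 14 symbols of 82202202200202 gives the pieces 82 202 202 200 202 202 200 202 202 200 200 202 200 202, which concatenate to the answer.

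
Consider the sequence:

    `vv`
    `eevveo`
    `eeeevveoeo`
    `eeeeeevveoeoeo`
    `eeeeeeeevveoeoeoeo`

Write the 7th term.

eeeeeeeeeeeevveoeoeoeoeoeo

Each term wraps the previous one in ee on the left and eo on the right.
From eeeeeeeevveoeoeoeo, 2 further steps: eeeeeeeevveoeoeoeo → eeeeeeeeeevveoeoeoeoeo → (answer).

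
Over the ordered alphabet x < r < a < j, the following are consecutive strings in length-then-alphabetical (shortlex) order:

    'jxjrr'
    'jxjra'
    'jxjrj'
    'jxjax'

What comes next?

jxjar

Treat jxjax as a base-4 numeral over the given alphabet and add one, carrying through any trailing j's.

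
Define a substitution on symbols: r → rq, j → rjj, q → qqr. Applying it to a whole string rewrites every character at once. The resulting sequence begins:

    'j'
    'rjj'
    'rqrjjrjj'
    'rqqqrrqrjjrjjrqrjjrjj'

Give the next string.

φ(rqqqrrqrjjrjjrqrjjrjj) expands symbol-by-symbol to rq qqr qqr qqr rq rq qqr rq rjj rjj rq rjj rjj rq qqr rq rjj rjj rq rjj rjj; joining the 21 pieces gives the next term.

rqqqrqqrqqrrqrqqqrrqrjjrjjrqrjjrjjrqqqrrqrjjrjjrqrjjrjj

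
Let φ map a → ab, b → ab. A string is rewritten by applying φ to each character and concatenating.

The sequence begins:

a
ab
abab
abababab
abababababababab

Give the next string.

abababababababababababababababab

Applying the rule to each of the 16 symbols of abababababababab gives the pieces ab ab ab ab ab ab ab ab ab ab ab ab ab ab ab ab, which concatenate to the answer.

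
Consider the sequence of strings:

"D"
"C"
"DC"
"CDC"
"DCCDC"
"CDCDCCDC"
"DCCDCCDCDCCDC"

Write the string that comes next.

CDCDCCDCDCCDCCDCDCCDC

Each term (from the third on) is the two preceding terms concatenated in order: term 3 = D·C = DC.
Continuing: CDCDCCDC · DCCDCCDCDCCDC gives term 8.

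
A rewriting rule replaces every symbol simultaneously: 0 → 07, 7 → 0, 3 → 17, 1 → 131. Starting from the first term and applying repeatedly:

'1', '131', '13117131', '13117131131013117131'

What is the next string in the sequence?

Replace each of the 20 characters of 13117131131013117131 in place — 131 17 131 131 0 131 17 131 131 17 131 07 131 17 131 131 0 131 17 131 — and concatenate.

13117131131013117131131171310713117131131013117131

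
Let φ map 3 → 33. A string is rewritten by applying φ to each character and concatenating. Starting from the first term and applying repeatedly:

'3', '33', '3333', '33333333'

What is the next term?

Apply φ to 33333333 symbol by symbol: 3→33, 3→33, 3→33, 3→33, 3→33, 3→33, 3→33, 3→33; joined: 33 33 33 33 33 33 33 33.

3333333333333333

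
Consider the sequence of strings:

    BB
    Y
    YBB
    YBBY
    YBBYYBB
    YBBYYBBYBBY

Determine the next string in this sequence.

This is a Fibonacci-style word recurrence s(k) = s(k−1)·s(k−2): e.g. Y·BB = YBB.
Continuing: YBBYYBBYBBY · YBBYYBB gives term 7.

YBBYYBBYBBYYBBYYBB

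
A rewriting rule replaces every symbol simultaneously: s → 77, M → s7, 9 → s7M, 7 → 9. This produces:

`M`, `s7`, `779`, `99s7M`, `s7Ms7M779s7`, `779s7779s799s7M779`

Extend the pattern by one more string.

99s7M77999s7M779s7Ms7M779s799s7M

Applying the rule to each of the 18 symbols of 779s7779s799s7M779 gives the pieces 9 9 s7M 77 9 9 9 s7M 77 9 s7M s7M 77 9 s7 9 9 s7M, which concatenate to the answer.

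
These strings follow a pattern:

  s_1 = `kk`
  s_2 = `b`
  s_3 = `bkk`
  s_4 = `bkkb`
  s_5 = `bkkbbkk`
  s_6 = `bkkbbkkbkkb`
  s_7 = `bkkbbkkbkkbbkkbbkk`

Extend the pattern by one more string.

From term 3 onward, concatenate the last term with the second-to-last: b·kk = bkk, bkk·b = bkkb, …
The next term joins bkkbbkkbkkbbkkbbkk and bkkbbkkbkkb.

bkkbbkkbkkbbkkbbkkbkkbbkkbkkb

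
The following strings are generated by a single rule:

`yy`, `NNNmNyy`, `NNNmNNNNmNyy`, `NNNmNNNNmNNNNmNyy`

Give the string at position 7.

NNNmNNNNmNNNNmNNNNmNNNNmNNNNmNyy

Each term is the previous one with NNNmN prepended.
From NNNmNNNNmNNNNmNyy, 3 further steps: NNNmNNNNmNNNNmNyy → NNNmNNNNmNNNNmNNNNmNyy → NNNmNNNNmNNNNmNNNNmNNNNmNyy → (answer).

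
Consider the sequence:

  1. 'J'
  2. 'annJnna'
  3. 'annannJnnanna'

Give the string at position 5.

Every step adds ann to the front and nna to the end of the previous string.
From annannJnnanna, 2 further steps: annannJnnanna → annannannJnnannanna → (answer).

annannannannJnnannannanna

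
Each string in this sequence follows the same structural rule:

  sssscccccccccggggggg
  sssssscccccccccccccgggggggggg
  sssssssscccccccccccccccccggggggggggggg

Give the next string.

sssssssssscccccccccccccccccccccgggggggggggggggg

Each string has the form s^{2n} c^{4n+1} g^{3n+1}, where the shown terms are n = 2, 3, 4.
At n = 5 the blocks have lengths 10, 21, 16.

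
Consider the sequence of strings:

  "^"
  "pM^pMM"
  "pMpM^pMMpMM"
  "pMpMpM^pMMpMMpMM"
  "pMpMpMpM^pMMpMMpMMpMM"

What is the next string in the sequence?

Each term wraps the previous one in pM on the left and pMM on the right.
One more step from pMpMpMpM^pMMpMMpMMpMM gives the answer.

pMpMpMpMpM^pMMpMMpMMpMMpMM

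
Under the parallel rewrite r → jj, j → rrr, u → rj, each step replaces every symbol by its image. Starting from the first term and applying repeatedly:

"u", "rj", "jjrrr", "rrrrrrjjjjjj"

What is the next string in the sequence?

Apply φ to rrrrrrjjjjjj symbol by symbol: r→jj, r→jj, r→jj, r→jj, r→jj, r→jj, j→rrr, j→rrr, j→rrr, j→rrr, j→rrr, j→rrr; joined: jj jj jj jj jj jj rrr rrr rrr rrr rrr rrr.

jjjjjjjjjjjjrrrrrrrrrrrrrrrrrr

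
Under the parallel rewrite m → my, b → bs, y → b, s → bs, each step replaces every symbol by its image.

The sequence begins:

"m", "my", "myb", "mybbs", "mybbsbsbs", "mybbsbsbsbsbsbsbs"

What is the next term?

Rewriting the 17 symbols of mybbsbsbsbsbsbsbs one by one yields my b bs bs bs bs bs bs bs bs bs bs bs bs bs bs bs; concatenated:

mybbsbsbsbsbsbsbsbsbsbsbsbsbsbsbs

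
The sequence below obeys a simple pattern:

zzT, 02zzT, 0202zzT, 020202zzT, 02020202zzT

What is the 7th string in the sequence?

020202020202zzT

The strings grow by a fixed prefix 02 each time.
From 02020202zzT, 2 further steps: 02020202zzT → 0202020202zzT → (answer).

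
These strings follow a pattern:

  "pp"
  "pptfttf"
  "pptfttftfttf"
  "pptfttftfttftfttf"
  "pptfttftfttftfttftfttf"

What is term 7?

pptfttftfttftfttftfttftfttftfttf

The strings grow by a fixed suffix tfttf each time.
From pptfttftfttftfttftfttf, 2 further steps: pptfttftfttftfttftfttf → pptfttftfttftfttftfttftfttf → (answer).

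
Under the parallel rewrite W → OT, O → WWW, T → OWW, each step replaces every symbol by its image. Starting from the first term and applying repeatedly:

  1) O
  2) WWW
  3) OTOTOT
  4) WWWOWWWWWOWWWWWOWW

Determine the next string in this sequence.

OTOTOTWWWOTOTOTOTOTWWWOTOTOTOTOTWWWOTOT

Applying the rule to each of the 18 symbols of WWWOWWWWWOWWWWWOWW gives the pieces OT OT OT WWW OT OT OT OT OT WWW OT OT OT OT OT WWW OT OT, which concatenate to the answer.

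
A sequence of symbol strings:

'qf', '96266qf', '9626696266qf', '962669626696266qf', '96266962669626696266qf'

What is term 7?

Every step adds 96266 at the front: s(k+1) = 96266·s(k).
From 96266962669626696266qf, 2 further steps: 96266962669626696266qf → 9626696266962669626696266qf → (answer).

962669626696266962669626696266qf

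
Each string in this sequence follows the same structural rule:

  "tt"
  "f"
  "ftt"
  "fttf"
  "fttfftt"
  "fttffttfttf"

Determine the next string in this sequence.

From term 3 onward, concatenate the last term with the second-to-last: f·tt = ftt, ftt·f = fttf, …
Continuing: fttffttfttf · fttfftt gives term 7.

fttffttfttffttfftt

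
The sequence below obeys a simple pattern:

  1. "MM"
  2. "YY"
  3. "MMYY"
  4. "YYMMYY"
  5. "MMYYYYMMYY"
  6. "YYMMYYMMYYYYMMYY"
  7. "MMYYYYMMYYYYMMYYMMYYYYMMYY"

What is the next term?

YYMMYYMMYYYYMMYYMMYYYYMMYYYYMMYYMMYYYYMMYY

This is a Fibonacci-style word recurrence s(k) = s(k−2)·s(k−1): e.g. MM·YY = MMYY.
So term 8 is YYMMYYMMYYYYMMYY·MMYYYYMMYYYYMMYYMMYYYYMMYY.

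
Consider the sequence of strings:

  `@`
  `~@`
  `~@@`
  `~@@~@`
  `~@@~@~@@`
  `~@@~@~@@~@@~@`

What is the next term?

This is a Fibonacci-style word recurrence s(k) = s(k−1)·s(k−2): e.g. ~@·@ = ~@@.
The next term joins ~@@~@~@@~@@~@ and ~@@~@~@@.

~@@~@~@@~@@~@~@@~@~@@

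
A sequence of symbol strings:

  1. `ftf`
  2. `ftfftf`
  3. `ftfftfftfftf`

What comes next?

Each string is two copies of the previous one concatenated.
Doubling ftfftfftfftf:

ftfftfftfftfftfftfftfftf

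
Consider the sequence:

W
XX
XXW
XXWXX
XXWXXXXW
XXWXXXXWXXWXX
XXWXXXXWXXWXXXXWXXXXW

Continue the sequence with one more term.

From term 3 onward, concatenate the last term with the second-to-last: XX·W = XXW, XXW·XX = XXWXX, …
The next term joins XXWXXXXWXXWXXXXWXXXXW and XXWXXXXWXXWXX.

XXWXXXXWXXWXXXXWXXXXWXXWXXXXWXXWXX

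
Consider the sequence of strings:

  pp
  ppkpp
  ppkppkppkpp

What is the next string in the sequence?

Every step duplicates the string with 'k' between the halves.
Doubling ppkppkppkpp with 'k' between the halves:

ppkppkppkppkppkppkppkpp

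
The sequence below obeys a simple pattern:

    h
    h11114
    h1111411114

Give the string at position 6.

Each term is the previous one with 11114 appended.
From h1111411114, 3 further steps: h1111411114 → h111141111411114 → h11114111141111411114 → (answer).

h1111411114111141111411114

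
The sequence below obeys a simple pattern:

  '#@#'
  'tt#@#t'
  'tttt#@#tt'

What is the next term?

tttttt#@#ttt

s(k+1) = tt·s(k)·t, so each term gains tt as a prefix and t as a suffix.
So the next term is tt·tttt#@#tt·t.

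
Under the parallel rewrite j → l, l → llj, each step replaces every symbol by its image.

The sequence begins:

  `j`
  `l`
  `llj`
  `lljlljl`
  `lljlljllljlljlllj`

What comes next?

φ(lljlljllljlljlllj) expands symbol-by-symbol to llj llj l llj llj l llj llj llj l llj llj l llj llj llj l; joining the 17 pieces gives the next term.

lljlljllljlljllljlljlljllljlljllljlljlljl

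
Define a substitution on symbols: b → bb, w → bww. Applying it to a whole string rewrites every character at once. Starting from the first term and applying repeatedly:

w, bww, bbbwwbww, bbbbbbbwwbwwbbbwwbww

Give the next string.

bbbbbbbbbbbbbbbwwbwwbbbwwbwwbbbbbbbwwbwwbbbwwbww

Replace each of the 20 characters of bbbbbbbwwbwwbbbwwbww in place — bb bb bb bb bb bb bb bww bww bb bww bww bb bb bb bww bww bb bww bww — and concatenate.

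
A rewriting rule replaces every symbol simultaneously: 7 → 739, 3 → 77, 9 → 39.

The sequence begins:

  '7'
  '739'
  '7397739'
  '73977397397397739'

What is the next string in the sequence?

Rewriting the 17 symbols of 73977397397397739 one by one yields 739 77 39 739 739 77 39 739 77 39 739 77 39 739 739 77 39; concatenated:

73977397397397739739773973977397397397739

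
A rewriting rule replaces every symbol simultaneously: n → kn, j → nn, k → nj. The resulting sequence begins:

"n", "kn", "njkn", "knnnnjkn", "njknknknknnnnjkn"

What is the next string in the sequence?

Applying the rule to each of the 16 symbols of njknknknknnnnjkn gives the pieces kn nn nj kn nj kn nj kn nj kn kn kn kn nn nj kn, which concatenate to the answer.

knnnnjknnjknnjknnjknknknknnnnjkn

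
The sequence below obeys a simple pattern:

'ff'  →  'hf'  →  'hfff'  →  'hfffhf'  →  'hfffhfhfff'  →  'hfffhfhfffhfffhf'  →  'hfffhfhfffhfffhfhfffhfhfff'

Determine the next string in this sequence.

From term 3 onward, concatenate the last term with the second-to-last: hf·ff = hfff, hfff·hf = hfffhf, …
The next term joins hfffhfhfffhfffhfhfffhfhfff and hfffhfhfffhfffhf.

hfffhfhfffhfffhfhfffhfhfffhfffhfhfffhfffhf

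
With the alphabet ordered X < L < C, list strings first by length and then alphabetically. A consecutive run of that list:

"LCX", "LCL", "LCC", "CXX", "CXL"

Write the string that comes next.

CXC

The successor of CXL increments the rightmost position that isn't already C and resets every position after it to X.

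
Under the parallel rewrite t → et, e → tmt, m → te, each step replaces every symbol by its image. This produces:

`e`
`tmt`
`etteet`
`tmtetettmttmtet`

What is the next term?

φ(tmtetettmttmtet) expands symbol-by-symbol to et te et tmt et tmt et et te et et te et tmt et; joining the 15 pieces gives the next term.

etteettmtettmtetetteetetteettmtet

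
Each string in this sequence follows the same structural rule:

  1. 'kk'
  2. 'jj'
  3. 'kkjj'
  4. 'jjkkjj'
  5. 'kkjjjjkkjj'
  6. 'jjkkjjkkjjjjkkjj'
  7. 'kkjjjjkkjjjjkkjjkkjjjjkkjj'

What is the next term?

From term 3 onward, concatenate the second-to-last term with the last: kk·jj = kkjj, jj·kkjj = jjkkjj, …
So term 8 is jjkkjjkkjjjjkkjj·kkjjjjkkjjjjkkjjkkjjjjkkjj.

jjkkjjkkjjjjkkjjkkjjjjkkjjjjkkjjkkjjjjkkjj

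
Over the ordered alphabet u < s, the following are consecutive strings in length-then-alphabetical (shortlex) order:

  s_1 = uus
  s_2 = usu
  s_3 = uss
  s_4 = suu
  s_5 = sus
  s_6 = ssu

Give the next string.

sss

Treat ssu as a base-2 numeral over the given alphabet and add one, carrying through any trailing s's.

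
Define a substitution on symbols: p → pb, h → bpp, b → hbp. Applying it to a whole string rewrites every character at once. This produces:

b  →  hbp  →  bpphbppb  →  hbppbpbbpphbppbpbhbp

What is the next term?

Replace each of the 20 characters of hbppbpbbpphbppbpbhbp in place — bpp hbp pb pb hbp pb hbp hbp pb pb bpp hbp pb pb hbp pb hbp bpp hbp pb — and concatenate.

bpphbppbpbhbppbhbphbppbpbbpphbppbpbhbppbhbpbpphbppb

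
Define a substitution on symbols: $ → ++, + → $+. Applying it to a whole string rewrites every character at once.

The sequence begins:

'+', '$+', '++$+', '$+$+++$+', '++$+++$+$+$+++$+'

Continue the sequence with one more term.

Rewriting the 16 symbols of ++$+++$+$+$+++$+ one by one yields $+ $+ ++ $+ $+ $+ ++ $+ ++ $+ ++ $+ $+ $+ ++ $+; concatenated:

$+$+++$+$+$+++$+++$+++$+$+$+++$+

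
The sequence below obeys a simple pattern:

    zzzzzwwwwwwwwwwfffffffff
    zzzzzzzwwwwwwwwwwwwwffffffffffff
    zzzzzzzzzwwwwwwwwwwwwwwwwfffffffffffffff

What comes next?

zzzzzzzzzzzwwwwwwwwwwwwwwwwwwwffffffffffffffffff

Reading off run lengths: z runs 5, 7, 9; w runs 10, 13, 16; f runs 9, 12, 15 — each is linear in n, where the shown terms are n = 3, 4, 5.
For the next term, n = 6, so the run lengths are 11, 19, 18.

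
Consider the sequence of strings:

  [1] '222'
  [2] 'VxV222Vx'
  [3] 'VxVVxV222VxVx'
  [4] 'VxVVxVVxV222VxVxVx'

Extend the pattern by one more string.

VxVVxVVxVVxV222VxVxVxVx

s(k+1) = VxV·s(k)·Vx, so each term gains VxV as a prefix and Vx as a suffix.
One more step from VxVVxVVxV222VxVxVx gives the answer.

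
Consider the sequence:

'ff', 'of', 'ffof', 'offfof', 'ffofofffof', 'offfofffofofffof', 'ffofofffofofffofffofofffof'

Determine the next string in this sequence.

offfofffofofffofffofofffofofffofffofofffof

This is a Fibonacci-style word recurrence s(k) = s(k−2)·s(k−1): e.g. ff·of = ffof.
So term 8 is offfofffofofffof·ffofofffofofffofffofofffof.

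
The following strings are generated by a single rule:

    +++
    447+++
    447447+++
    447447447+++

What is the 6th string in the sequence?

Every step adds 447 at the front: s(k+1) = 447·s(k).
From 447447447+++, 2 further steps: 447447447+++ → 447447447447+++ → (answer).

447447447447447+++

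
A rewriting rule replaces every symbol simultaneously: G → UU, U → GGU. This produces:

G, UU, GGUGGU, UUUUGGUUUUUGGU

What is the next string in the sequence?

GGUGGUGGUGGUUUUUGGUGGUGGUGGUGGUUUUUGGU

Applying the rule to each of the 14 symbols of UUUUGGUUUUUGGU gives the pieces GGU GGU GGU GGU UU UU GGU GGU GGU GGU GGU UU UU GGU, which concatenate to the answer.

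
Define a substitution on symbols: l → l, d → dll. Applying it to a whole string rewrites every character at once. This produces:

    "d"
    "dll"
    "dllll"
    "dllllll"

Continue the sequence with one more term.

dllllllll

Rewriting each symbol of dllllll: d→dll, l→l, l→l, l→l, l→l, l→l, l→l, which concatenates to dll l l l l l l.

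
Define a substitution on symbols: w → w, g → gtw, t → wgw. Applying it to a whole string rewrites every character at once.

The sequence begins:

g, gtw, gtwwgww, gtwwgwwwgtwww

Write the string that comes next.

φ(gtwwgwwwgtwww) expands symbol-by-symbol to gtw wgw w w gtw w w w gtw wgw w w w; joining the 13 pieces gives the next term.

gtwwgwwwgtwwwwgtwwgwwww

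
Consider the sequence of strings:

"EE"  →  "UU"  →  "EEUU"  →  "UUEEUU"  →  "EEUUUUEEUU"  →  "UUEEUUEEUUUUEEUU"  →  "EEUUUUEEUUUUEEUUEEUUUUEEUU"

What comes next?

From term 3 onward, concatenate the second-to-last term with the last: EE·UU = EEUU, UU·EEUU = UUEEUU, …
Continuing: UUEEUUEEUUUUEEUU · EEUUUUEEUUUUEEUUEEUUUUEEUU gives term 8.

UUEEUUEEUUUUEEUUEEUUUUEEUUUUEEUUEEUUUUEEUU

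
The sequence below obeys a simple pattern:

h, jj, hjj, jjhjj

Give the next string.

hjjjjhjj

From term 3 onward, concatenate the second-to-last term with the last: h·jj = hjj, jj·hjj = jjhjj, …
Continuing: hjj · jjhjj gives term 5.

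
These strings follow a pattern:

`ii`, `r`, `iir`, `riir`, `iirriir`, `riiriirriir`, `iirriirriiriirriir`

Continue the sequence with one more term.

riiriirriiriirriirriiriirriir

From term 3 onward, concatenate the second-to-last term with the last: ii·r = iir, r·iir = riir, …
Continuing: riiriirriir · iirriirriiriirriir gives term 8.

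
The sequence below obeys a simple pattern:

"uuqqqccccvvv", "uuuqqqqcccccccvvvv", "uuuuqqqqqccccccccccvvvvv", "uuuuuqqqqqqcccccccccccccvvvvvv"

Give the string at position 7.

Reading off run lengths: u runs 2, 3, 4, 5; q runs 3, 4, 5, 6; c runs 4, 7, 10, 13; v runs 3, 4, 5, 6 — each is linear in n (n = 1, 2, …).
At n = 7 the blocks have lengths 8, 9, 22, 9.

uuuuuuuuqqqqqqqqqccccccccccccccccccccccvvvvvvvvv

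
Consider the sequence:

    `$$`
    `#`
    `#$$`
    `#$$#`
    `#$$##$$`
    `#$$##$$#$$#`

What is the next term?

From term 3 onward, concatenate the last term with the second-to-last: #·$$ = #$$, #$$·# = #$$#, …
The next term joins #$$##$$#$$# and #$$##$$.

#$$##$$#$$##$$##$$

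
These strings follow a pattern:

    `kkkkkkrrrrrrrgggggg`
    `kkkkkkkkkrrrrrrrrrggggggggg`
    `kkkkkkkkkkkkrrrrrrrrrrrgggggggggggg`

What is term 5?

Each string has the form k^{3n} r^{2n+3} g^{3n}, where the shown terms are n = 2, 3, 4.
For term 5, n = 6, so the run lengths are 18, 15, 18.

kkkkkkkkkkkkkkkkkkrrrrrrrrrrrrrrrgggggggggggggggggg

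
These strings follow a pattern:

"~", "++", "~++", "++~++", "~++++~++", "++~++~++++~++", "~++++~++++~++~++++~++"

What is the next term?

++~++~++++~++~++++~++++~++~++++~++

From term 3 onward, concatenate the second-to-last term with the last: ~·++ = ~++, ++·~++ = ++~++, …
The next term joins ++~++~++++~++ and ~++++~++++~++~++++~++.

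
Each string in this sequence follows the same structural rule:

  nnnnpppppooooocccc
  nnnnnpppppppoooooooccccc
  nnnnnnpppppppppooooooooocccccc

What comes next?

Term n consists of n+2 n's, followed by 2n+1 p's, followed by 2n+1 o's, followed by n+2 c's, where the shown terms are n = 2, 3, 4.
For the next term, n = 5, so the run lengths are 7, 11, 11, 7.

nnnnnnnpppppppppppoooooooooooccccccc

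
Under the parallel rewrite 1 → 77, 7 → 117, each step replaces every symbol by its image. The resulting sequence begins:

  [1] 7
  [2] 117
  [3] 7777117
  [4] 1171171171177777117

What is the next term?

77771177777117777711777771171171171171177777117

φ(1171171171177777117) expands symbol-by-symbol to 77 77 117 77 77 117 77 77 117 77 77 117 117 117 117 117 77 77 117; joining the 19 pieces gives the next term.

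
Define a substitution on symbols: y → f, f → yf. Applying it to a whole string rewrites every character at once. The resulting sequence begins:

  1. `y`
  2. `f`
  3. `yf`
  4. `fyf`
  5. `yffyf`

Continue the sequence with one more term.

fyfyffyf

Expanding yffyf: y→f, f→yf, f→yf, y→f, f→yf. Concatenated: f yf yf f yf.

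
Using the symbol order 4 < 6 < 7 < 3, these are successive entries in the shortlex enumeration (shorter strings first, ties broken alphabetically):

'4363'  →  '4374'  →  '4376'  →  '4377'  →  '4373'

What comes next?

4334

Find the rightmost character of 4373 below 3, bump it to the next letter, and reset everything to its right to 4.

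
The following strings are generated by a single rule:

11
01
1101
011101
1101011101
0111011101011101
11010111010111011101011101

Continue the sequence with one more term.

011101110101110111010111010111011101011101

Each term (from the third on) is the two preceding terms concatenated in order: term 3 = 11·01 = 1101.
So term 8 is 0111011101011101·11010111010111011101011101.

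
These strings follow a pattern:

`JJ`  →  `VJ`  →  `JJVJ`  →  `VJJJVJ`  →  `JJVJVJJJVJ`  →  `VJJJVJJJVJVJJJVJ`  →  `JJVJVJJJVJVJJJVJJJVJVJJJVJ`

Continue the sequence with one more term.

VJJJVJJJVJVJJJVJJJVJVJJJVJVJJJVJJJVJVJJJVJ

Each term (from the third on) is the two preceding terms concatenated in order: term 3 = JJ·VJ = JJVJ.
The next term joins VJJJVJJJVJVJJJVJ and JJVJVJJJVJVJJJVJJJVJVJJJVJ.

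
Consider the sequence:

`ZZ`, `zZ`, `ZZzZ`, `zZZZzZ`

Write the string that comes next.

ZZzZzZZZzZ

This is a Fibonacci-style word recurrence s(k) = s(k−2)·s(k−1): e.g. ZZ·zZ = ZZzZ.
Continuing: ZZzZ · zZZZzZ gives term 5.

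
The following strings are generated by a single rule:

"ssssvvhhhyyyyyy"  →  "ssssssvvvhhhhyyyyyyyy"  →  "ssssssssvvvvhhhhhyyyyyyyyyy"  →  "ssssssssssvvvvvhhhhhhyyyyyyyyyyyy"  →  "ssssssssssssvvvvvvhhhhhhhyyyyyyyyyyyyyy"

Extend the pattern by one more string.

ssssssssssssssvvvvvvvhhhhhhhhyyyyyyyyyyyyyyyy

Term n consists of 2n s's, followed by n v's, followed by n+1 h's, followed by 2n+2 y's, where the shown terms are n = 2, 3, 4, 5, 6.
At n = 7 the blocks have lengths 14, 7, 8, 16.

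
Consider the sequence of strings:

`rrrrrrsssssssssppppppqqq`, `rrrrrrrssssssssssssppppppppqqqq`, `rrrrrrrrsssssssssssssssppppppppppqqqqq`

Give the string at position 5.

rrrrrrrrrrsssssssssssssssssssssppppppppppppppqqqqqqq

Each string has the form r^{n+3} s^{3n} p^{2n} q^{n}, where the shown terms are n = 3, 4, 5.
Setting n = 7 gives 10, 21, 14, 7 characters in each block.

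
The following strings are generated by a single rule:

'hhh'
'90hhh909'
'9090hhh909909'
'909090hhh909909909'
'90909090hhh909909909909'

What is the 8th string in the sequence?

90909090909090hhh909909909909909909909

Each term wraps the previous one in 90 on the left and 909 on the right.
From 90909090hhh909909909909, 3 further steps: 90909090hhh909909909909 → 9090909090hhh909909909909909 → 909090909090hhh909909909909909909 → (answer).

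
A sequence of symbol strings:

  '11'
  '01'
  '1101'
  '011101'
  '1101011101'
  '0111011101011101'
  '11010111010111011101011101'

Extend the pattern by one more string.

From term 3 onward, concatenate the second-to-last term with the last: 11·01 = 1101, 01·1101 = 011101, …
Continuing: 0111011101011101 · 11010111010111011101011101 gives term 8.

011101110101110111010111010111011101011101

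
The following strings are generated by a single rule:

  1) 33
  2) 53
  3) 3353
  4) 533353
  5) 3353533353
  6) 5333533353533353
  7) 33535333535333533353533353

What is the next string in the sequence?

This is a Fibonacci-style word recurrence s(k) = s(k−2)·s(k−1): e.g. 33·53 = 3353.
Continuing: 5333533353533353 · 33535333535333533353533353 gives term 8.

533353335353335333535333535333533353533353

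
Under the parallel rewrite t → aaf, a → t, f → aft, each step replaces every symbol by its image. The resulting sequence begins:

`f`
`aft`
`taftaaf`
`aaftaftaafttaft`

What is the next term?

Applying the rule to each of the 15 symbols of aaftaftaafttaft gives the pieces t t aft aaf t aft aaf t t aft aaf aaf t aft aaf, which concatenate to the answer.

ttaftaaftaftaafttaftaafaaftaftaaf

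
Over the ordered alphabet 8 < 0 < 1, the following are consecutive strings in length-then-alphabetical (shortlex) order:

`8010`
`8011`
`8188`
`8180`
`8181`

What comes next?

8108

Find the rightmost character of 8181 below 1, bump it to the next letter, and reset everything to its right to 8.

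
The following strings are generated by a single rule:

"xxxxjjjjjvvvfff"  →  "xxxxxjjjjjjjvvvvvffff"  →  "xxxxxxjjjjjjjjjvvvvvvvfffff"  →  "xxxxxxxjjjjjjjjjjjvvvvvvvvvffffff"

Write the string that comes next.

xxxxxxxxjjjjjjjjjjjjjvvvvvvvvvvvfffffff

Term n consists of n+2 x's, followed by 2n+1 j's, followed by 2n-1 v's, followed by n+1 f's, where the shown terms are n = 2, 3, 4, 5.
For the next term, n = 6, so the run lengths are 8, 13, 11, 7.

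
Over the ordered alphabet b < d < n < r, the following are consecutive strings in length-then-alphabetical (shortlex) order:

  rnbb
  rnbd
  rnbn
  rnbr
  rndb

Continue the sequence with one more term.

rndd

The successor of rndb increments the rightmost position that isn't already r and resets every position after it to b.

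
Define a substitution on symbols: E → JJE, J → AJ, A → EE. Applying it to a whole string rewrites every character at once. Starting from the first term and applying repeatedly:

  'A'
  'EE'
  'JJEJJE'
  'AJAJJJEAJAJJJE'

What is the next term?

Rewriting the 14 symbols of AJAJJJEAJAJJJE one by one yields EE AJ EE AJ AJ AJ JJE EE AJ EE AJ AJ AJ JJE; concatenated:

EEAJEEAJAJAJJJEEEAJEEAJAJAJJJE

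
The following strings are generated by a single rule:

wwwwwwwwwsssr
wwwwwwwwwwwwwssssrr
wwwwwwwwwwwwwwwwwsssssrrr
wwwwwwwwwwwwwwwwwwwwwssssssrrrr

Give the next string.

wwwwwwwwwwwwwwwwwwwwwwwwwsssssssrrrrr

Reading off run lengths: w runs 9, 13, 17, 21; s runs 3, 4, 5, 6; r runs 1, 2, 3, 4 — each is linear in n, where the shown terms are n = 2, 3, 4, 5.
At n = 6 the blocks have lengths 25, 7, 5.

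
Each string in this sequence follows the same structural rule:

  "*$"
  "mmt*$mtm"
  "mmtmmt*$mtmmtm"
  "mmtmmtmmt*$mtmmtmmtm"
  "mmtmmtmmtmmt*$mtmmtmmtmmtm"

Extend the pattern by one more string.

mmtmmtmmtmmtmmt*$mtmmtmmtmmtmmtm

Every step adds mmt to the front and mtm to the end of the previous string.
One more step from mmtmmtmmtmmt*$mtmmtmmtmmtm gives the answer.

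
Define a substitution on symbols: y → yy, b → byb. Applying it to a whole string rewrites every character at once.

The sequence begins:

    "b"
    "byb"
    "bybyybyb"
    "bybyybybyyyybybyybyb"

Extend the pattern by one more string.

bybyybybyyyybybyybybyyyyyyyybybyybybyyyybybyybyb

Applying the rule to each of the 20 symbols of bybyybybyyyybybyybyb gives the pieces byb yy byb yy yy byb yy byb yy yy yy yy byb yy byb yy yy byb yy byb, which concatenate to the answer.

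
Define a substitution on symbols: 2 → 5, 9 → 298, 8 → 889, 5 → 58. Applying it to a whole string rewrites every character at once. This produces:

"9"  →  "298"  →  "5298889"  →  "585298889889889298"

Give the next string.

Rewriting the 18 symbols of 585298889889889298 one by one yields 58 889 58 5 298 889 889 889 298 889 889 298 889 889 298 5 298 889; concatenated:

588895852988898898892988898892988898892985298889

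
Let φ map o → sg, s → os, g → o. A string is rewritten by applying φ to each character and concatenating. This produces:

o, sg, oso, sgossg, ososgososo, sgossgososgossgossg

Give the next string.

Applying the rule to each of the 19 symbols of sgossgososgossgossg gives the pieces os o sg os os o sg os sg os o sg os os o sg os os o, which concatenate to the answer.

ososgosososgossgososgosososgososo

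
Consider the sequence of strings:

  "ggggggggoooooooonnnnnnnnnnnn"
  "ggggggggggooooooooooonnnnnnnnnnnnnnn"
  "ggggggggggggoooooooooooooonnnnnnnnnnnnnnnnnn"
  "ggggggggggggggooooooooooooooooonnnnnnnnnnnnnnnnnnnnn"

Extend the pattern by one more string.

ggggggggggggggggoooooooooooooooooooonnnnnnnnnnnnnnnnnnnnnnnn

The n-th term is 2n+2 g's then 3n-1 o's then 3n+3 n's, where the shown terms are n = 3, 4, 5, 6.
Setting n = 7 gives 16, 20, 24 characters in each block.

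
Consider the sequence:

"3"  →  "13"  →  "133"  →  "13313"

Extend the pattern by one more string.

13313133

From term 3 onward, concatenate the last term with the second-to-last: 13·3 = 133, 133·13 = 13313, …
So term 5 is 13313·133.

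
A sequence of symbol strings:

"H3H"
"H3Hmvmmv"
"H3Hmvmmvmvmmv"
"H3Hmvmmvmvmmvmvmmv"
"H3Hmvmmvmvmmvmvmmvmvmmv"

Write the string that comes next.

H3Hmvmmvmvmmvmvmmvmvmmvmvmmv

Every step adds mvmmv to the end: s(k+1) = s(k)·mvmmv.
So the next term is H3Hmvmmvmvmmvmvmmvmvmmv·mvmmv.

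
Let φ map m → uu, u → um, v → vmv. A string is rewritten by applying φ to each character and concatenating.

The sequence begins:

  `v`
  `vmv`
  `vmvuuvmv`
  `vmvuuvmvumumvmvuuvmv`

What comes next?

vmvuuvmvumumvmvuuvmvumuuumuuvmvuuvmvumumvmvuuvmv

Applying the rule to each of the 20 symbols of vmvuuvmvumumvmvuuvmv gives the pieces vmv uu vmv um um vmv uu vmv um uu um uu vmv uu vmv um um vmv uu vmv, which concatenate to the answer.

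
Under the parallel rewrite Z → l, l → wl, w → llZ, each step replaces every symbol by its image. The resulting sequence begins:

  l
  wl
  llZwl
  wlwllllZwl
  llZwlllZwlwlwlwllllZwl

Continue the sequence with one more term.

wlwllllZwlwlwllllZwlllZwlllZwlllZwlwlwlwllllZwl

Replace each of the 22 characters of llZwlllZwlwlwlwllllZwl in place — wl wl l llZ wl wl wl l llZ wl llZ wl llZ wl llZ wl wl wl wl l llZ wl — and concatenate.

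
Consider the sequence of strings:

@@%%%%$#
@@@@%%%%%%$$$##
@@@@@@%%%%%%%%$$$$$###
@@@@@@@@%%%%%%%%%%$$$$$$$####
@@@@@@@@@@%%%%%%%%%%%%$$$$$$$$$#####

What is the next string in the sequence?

@@@@@@@@@@@@%%%%%%%%%%%%%%$$$$$$$$$$$######

The n-th term is 2n @'s then 2n+2 %'s then 2n-1 $'s then n #'s (n = 1, 2, …).
At n = 6 the blocks have lengths 12, 14, 11, 6.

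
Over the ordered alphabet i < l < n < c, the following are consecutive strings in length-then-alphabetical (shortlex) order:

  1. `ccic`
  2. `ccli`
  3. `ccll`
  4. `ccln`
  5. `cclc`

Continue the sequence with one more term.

The successor of cclc increments the rightmost position that isn't already c and resets every position after it to i.

ccni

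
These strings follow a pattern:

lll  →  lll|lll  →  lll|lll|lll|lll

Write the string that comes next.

s(k+1) = s(k)·|·s(k) — each term doubles the last with '|' between the halves.
One more doubling of lll|lll|lll|lll gives the answer.

lll|lll|lll|lll|lll|lll|lll|lll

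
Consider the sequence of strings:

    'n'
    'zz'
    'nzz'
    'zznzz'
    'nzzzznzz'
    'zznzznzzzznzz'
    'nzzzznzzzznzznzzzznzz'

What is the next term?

zznzznzzzznzznzzzznzzzznzznzzzznzz

From term 3 onward, concatenate the second-to-last term with the last: n·zz = nzz, zz·nzz = zznzz, …
The next term joins zznzznzzzznzz and nzzzznzzzznzznzzzznzz.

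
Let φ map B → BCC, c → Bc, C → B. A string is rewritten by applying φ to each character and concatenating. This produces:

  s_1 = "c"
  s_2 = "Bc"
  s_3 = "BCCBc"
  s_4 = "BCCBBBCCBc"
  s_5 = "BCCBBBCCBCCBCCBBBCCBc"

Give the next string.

φ(BCCBBBCCBCCBCCBBBCCBc) expands symbol-by-symbol to BCC B B BCC BCC BCC B B BCC B B BCC B B BCC BCC BCC B B BCC Bc; joining the 21 pieces gives the next term.

BCCBBBCCBCCBCCBBBCCBBBCCBBBCCBCCBCCBBBCCBc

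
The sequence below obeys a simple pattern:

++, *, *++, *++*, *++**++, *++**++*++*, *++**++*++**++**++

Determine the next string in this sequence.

This is a Fibonacci-style word recurrence s(k) = s(k−1)·s(k−2): e.g. *·++ = *++.
So term 8 is *++**++*++**++**++·*++**++*++*.

*++**++*++**++**++*++**++*++*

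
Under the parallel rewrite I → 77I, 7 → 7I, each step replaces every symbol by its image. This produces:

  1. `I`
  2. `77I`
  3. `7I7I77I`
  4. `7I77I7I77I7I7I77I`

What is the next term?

Applying the rule to each of the 17 symbols of 7I77I7I77I7I7I77I gives the pieces 7I 77I 7I 7I 77I 7I 77I 7I 7I 77I 7I 77I 7I 77I 7I 7I 77I, which concatenate to the answer.

7I77I7I7I77I7I77I7I7I77I7I77I7I77I7I7I77I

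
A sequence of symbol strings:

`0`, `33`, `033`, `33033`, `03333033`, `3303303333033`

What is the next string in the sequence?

033330333303303333033

From term 3 onward, concatenate the second-to-last term with the last: 0·33 = 033, 33·033 = 33033, …
The next term joins 03333033 and 3303303333033.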